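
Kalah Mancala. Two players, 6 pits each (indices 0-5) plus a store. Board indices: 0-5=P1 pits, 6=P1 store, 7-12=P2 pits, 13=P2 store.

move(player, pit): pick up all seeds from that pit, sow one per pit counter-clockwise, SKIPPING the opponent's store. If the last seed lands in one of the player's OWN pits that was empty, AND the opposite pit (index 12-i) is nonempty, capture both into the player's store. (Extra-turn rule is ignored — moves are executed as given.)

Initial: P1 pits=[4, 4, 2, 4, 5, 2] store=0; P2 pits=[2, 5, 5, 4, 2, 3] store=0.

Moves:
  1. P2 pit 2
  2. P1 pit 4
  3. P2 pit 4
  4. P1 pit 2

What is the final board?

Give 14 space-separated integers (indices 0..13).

Answer: 6 4 0 5 0 3 8 3 0 1 5 0 5 2

Derivation:
Move 1: P2 pit2 -> P1=[5,4,2,4,5,2](0) P2=[2,5,0,5,3,4](1)
Move 2: P1 pit4 -> P1=[5,4,2,4,0,3](1) P2=[3,6,1,5,3,4](1)
Move 3: P2 pit4 -> P1=[6,4,2,4,0,3](1) P2=[3,6,1,5,0,5](2)
Move 4: P1 pit2 -> P1=[6,4,0,5,0,3](8) P2=[3,0,1,5,0,5](2)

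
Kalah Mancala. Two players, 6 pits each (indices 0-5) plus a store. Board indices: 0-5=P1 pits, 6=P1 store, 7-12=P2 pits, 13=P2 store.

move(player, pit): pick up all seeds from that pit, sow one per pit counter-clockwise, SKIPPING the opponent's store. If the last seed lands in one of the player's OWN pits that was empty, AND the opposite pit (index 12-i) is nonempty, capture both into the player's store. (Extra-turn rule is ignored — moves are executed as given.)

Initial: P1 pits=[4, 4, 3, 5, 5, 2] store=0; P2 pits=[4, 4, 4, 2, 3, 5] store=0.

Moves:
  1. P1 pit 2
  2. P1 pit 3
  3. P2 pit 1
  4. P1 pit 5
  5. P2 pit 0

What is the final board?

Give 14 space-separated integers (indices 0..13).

Move 1: P1 pit2 -> P1=[4,4,0,6,6,3](0) P2=[4,4,4,2,3,5](0)
Move 2: P1 pit3 -> P1=[4,4,0,0,7,4](1) P2=[5,5,5,2,3,5](0)
Move 3: P2 pit1 -> P1=[4,4,0,0,7,4](1) P2=[5,0,6,3,4,6](1)
Move 4: P1 pit5 -> P1=[4,4,0,0,7,0](2) P2=[6,1,7,3,4,6](1)
Move 5: P2 pit0 -> P1=[4,4,0,0,7,0](2) P2=[0,2,8,4,5,7](2)

Answer: 4 4 0 0 7 0 2 0 2 8 4 5 7 2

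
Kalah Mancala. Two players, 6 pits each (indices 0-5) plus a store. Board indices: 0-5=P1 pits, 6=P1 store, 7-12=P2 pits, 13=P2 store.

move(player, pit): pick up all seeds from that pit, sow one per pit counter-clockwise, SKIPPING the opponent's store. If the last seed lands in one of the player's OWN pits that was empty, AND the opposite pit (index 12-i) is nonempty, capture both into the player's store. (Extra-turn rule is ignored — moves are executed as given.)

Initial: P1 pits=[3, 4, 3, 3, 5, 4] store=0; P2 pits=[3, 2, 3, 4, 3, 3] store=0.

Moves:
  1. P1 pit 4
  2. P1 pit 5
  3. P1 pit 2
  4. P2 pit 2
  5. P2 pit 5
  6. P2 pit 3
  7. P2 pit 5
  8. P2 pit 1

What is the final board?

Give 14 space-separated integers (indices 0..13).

Answer: 0 6 2 4 1 0 8 0 0 1 1 6 0 11

Derivation:
Move 1: P1 pit4 -> P1=[3,4,3,3,0,5](1) P2=[4,3,4,4,3,3](0)
Move 2: P1 pit5 -> P1=[3,4,3,3,0,0](2) P2=[5,4,5,5,3,3](0)
Move 3: P1 pit2 -> P1=[3,4,0,4,1,0](8) P2=[0,4,5,5,3,3](0)
Move 4: P2 pit2 -> P1=[4,4,0,4,1,0](8) P2=[0,4,0,6,4,4](1)
Move 5: P2 pit5 -> P1=[5,5,1,4,1,0](8) P2=[0,4,0,6,4,0](2)
Move 6: P2 pit3 -> P1=[6,6,2,4,1,0](8) P2=[0,4,0,0,5,1](3)
Move 7: P2 pit5 -> P1=[6,6,2,4,1,0](8) P2=[0,4,0,0,5,0](4)
Move 8: P2 pit1 -> P1=[0,6,2,4,1,0](8) P2=[0,0,1,1,6,0](11)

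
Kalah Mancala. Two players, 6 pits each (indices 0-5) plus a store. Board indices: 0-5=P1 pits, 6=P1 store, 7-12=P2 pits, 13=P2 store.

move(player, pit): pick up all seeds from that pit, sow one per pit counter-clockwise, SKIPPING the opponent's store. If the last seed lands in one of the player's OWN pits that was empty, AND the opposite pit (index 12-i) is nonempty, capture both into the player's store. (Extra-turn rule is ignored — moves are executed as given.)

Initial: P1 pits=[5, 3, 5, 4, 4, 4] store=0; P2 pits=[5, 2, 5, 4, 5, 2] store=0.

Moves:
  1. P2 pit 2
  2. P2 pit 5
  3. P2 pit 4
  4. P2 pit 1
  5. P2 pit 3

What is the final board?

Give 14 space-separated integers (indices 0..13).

Move 1: P2 pit2 -> P1=[6,3,5,4,4,4](0) P2=[5,2,0,5,6,3](1)
Move 2: P2 pit5 -> P1=[7,4,5,4,4,4](0) P2=[5,2,0,5,6,0](2)
Move 3: P2 pit4 -> P1=[8,5,6,5,4,4](0) P2=[5,2,0,5,0,1](3)
Move 4: P2 pit1 -> P1=[8,5,6,5,4,4](0) P2=[5,0,1,6,0,1](3)
Move 5: P2 pit3 -> P1=[9,6,7,5,4,4](0) P2=[5,0,1,0,1,2](4)

Answer: 9 6 7 5 4 4 0 5 0 1 0 1 2 4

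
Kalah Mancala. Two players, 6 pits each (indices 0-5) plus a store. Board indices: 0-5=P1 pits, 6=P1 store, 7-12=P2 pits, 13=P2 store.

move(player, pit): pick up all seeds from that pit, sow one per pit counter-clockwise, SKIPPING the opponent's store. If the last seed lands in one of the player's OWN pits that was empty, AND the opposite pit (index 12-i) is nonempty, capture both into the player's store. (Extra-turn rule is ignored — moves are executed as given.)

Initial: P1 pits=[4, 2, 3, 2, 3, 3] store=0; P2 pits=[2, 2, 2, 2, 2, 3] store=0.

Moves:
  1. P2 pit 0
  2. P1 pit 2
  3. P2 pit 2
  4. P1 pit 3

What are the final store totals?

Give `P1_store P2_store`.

Answer: 1 0

Derivation:
Move 1: P2 pit0 -> P1=[4,2,3,2,3,3](0) P2=[0,3,3,2,2,3](0)
Move 2: P1 pit2 -> P1=[4,2,0,3,4,4](0) P2=[0,3,3,2,2,3](0)
Move 3: P2 pit2 -> P1=[4,2,0,3,4,4](0) P2=[0,3,0,3,3,4](0)
Move 4: P1 pit3 -> P1=[4,2,0,0,5,5](1) P2=[0,3,0,3,3,4](0)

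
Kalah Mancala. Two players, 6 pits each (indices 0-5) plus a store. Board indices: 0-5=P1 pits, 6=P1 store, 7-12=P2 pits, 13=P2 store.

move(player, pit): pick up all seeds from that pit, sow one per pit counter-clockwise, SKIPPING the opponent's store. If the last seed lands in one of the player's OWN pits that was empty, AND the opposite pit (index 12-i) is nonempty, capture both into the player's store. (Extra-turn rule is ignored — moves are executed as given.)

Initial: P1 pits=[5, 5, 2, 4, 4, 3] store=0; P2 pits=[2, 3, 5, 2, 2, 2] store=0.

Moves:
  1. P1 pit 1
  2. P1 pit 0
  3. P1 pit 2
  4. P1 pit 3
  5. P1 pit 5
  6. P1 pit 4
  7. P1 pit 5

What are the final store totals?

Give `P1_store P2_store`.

Move 1: P1 pit1 -> P1=[5,0,3,5,5,4](1) P2=[2,3,5,2,2,2](0)
Move 2: P1 pit0 -> P1=[0,1,4,6,6,5](1) P2=[2,3,5,2,2,2](0)
Move 3: P1 pit2 -> P1=[0,1,0,7,7,6](2) P2=[2,3,5,2,2,2](0)
Move 4: P1 pit3 -> P1=[0,1,0,0,8,7](3) P2=[3,4,6,3,2,2](0)
Move 5: P1 pit5 -> P1=[0,1,0,0,8,0](4) P2=[4,5,7,4,3,3](0)
Move 6: P1 pit4 -> P1=[0,1,0,0,0,1](5) P2=[5,6,8,5,4,4](0)
Move 7: P1 pit5 -> P1=[0,1,0,0,0,0](6) P2=[5,6,8,5,4,4](0)

Answer: 6 0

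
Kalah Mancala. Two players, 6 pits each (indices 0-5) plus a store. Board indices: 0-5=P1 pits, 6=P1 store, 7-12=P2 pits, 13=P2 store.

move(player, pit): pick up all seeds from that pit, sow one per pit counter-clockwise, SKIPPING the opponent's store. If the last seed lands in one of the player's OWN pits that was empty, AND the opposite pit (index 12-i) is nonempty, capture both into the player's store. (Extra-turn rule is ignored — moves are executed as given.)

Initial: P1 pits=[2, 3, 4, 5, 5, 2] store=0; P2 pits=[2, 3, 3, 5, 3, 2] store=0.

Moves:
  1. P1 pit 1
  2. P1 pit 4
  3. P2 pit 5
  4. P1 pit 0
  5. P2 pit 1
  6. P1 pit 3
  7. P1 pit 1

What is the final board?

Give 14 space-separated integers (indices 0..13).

Move 1: P1 pit1 -> P1=[2,0,5,6,6,2](0) P2=[2,3,3,5,3,2](0)
Move 2: P1 pit4 -> P1=[2,0,5,6,0,3](1) P2=[3,4,4,6,3,2](0)
Move 3: P2 pit5 -> P1=[3,0,5,6,0,3](1) P2=[3,4,4,6,3,0](1)
Move 4: P1 pit0 -> P1=[0,1,6,7,0,3](1) P2=[3,4,4,6,3,0](1)
Move 5: P2 pit1 -> P1=[0,1,6,7,0,3](1) P2=[3,0,5,7,4,1](1)
Move 6: P1 pit3 -> P1=[0,1,6,0,1,4](2) P2=[4,1,6,8,4,1](1)
Move 7: P1 pit1 -> P1=[0,0,7,0,1,4](2) P2=[4,1,6,8,4,1](1)

Answer: 0 0 7 0 1 4 2 4 1 6 8 4 1 1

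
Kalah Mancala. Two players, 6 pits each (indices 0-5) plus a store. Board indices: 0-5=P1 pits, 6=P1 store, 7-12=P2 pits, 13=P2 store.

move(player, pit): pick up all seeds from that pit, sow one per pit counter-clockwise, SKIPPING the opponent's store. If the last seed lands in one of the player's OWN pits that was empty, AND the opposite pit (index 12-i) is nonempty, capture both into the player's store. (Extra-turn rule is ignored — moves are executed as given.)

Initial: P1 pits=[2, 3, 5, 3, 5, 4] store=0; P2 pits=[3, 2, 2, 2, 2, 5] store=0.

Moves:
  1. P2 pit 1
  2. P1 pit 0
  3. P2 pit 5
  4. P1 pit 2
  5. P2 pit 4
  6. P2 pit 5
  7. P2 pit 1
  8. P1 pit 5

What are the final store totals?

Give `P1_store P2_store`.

Move 1: P2 pit1 -> P1=[2,3,5,3,5,4](0) P2=[3,0,3,3,2,5](0)
Move 2: P1 pit0 -> P1=[0,4,6,3,5,4](0) P2=[3,0,3,3,2,5](0)
Move 3: P2 pit5 -> P1=[1,5,7,4,5,4](0) P2=[3,0,3,3,2,0](1)
Move 4: P1 pit2 -> P1=[1,5,0,5,6,5](1) P2=[4,1,4,3,2,0](1)
Move 5: P2 pit4 -> P1=[1,5,0,5,6,5](1) P2=[4,1,4,3,0,1](2)
Move 6: P2 pit5 -> P1=[1,5,0,5,6,5](1) P2=[4,1,4,3,0,0](3)
Move 7: P2 pit1 -> P1=[1,5,0,5,6,5](1) P2=[4,0,5,3,0,0](3)
Move 8: P1 pit5 -> P1=[1,5,0,5,6,0](2) P2=[5,1,6,4,0,0](3)

Answer: 2 3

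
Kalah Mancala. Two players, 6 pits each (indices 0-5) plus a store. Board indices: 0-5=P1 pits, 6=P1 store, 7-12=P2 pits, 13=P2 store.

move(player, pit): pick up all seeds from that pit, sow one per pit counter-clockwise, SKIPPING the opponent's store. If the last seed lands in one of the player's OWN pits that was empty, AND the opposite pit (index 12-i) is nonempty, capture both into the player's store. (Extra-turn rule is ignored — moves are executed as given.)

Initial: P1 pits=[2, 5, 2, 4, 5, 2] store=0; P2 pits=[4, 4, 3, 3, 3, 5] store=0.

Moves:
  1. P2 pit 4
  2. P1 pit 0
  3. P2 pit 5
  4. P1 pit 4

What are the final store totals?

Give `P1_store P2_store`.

Move 1: P2 pit4 -> P1=[3,5,2,4,5,2](0) P2=[4,4,3,3,0,6](1)
Move 2: P1 pit0 -> P1=[0,6,3,5,5,2](0) P2=[4,4,3,3,0,6](1)
Move 3: P2 pit5 -> P1=[1,7,4,6,6,2](0) P2=[4,4,3,3,0,0](2)
Move 4: P1 pit4 -> P1=[1,7,4,6,0,3](1) P2=[5,5,4,4,0,0](2)

Answer: 1 2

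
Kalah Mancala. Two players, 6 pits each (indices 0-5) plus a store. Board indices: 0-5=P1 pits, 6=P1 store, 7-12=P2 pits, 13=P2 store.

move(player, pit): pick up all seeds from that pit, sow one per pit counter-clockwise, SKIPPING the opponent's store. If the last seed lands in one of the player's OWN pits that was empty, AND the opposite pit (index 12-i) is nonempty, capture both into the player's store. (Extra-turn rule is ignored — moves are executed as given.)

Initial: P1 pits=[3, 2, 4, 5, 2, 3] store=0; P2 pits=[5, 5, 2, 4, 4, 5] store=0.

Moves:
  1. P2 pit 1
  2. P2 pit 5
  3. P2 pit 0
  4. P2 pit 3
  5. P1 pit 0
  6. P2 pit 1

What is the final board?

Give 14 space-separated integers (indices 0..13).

Answer: 0 5 6 6 3 3 0 0 0 5 0 7 1 8

Derivation:
Move 1: P2 pit1 -> P1=[3,2,4,5,2,3](0) P2=[5,0,3,5,5,6](1)
Move 2: P2 pit5 -> P1=[4,3,5,6,3,3](0) P2=[5,0,3,5,5,0](2)
Move 3: P2 pit0 -> P1=[0,3,5,6,3,3](0) P2=[0,1,4,6,6,0](7)
Move 4: P2 pit3 -> P1=[1,4,6,6,3,3](0) P2=[0,1,4,0,7,1](8)
Move 5: P1 pit0 -> P1=[0,5,6,6,3,3](0) P2=[0,1,4,0,7,1](8)
Move 6: P2 pit1 -> P1=[0,5,6,6,3,3](0) P2=[0,0,5,0,7,1](8)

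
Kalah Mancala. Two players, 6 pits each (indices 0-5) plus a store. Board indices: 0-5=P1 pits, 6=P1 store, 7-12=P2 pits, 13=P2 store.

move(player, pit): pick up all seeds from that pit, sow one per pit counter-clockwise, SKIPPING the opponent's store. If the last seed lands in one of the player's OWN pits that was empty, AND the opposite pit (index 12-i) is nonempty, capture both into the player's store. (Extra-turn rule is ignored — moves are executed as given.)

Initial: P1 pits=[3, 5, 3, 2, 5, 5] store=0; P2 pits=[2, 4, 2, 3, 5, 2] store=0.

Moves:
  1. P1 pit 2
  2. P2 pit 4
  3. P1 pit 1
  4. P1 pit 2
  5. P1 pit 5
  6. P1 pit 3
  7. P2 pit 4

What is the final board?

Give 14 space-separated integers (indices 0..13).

Move 1: P1 pit2 -> P1=[3,5,0,3,6,6](0) P2=[2,4,2,3,5,2](0)
Move 2: P2 pit4 -> P1=[4,6,1,3,6,6](0) P2=[2,4,2,3,0,3](1)
Move 3: P1 pit1 -> P1=[4,0,2,4,7,7](1) P2=[3,4,2,3,0,3](1)
Move 4: P1 pit2 -> P1=[4,0,0,5,8,7](1) P2=[3,4,2,3,0,3](1)
Move 5: P1 pit5 -> P1=[4,0,0,5,8,0](2) P2=[4,5,3,4,1,4](1)
Move 6: P1 pit3 -> P1=[4,0,0,0,9,1](3) P2=[5,6,3,4,1,4](1)
Move 7: P2 pit4 -> P1=[4,0,0,0,9,1](3) P2=[5,6,3,4,0,5](1)

Answer: 4 0 0 0 9 1 3 5 6 3 4 0 5 1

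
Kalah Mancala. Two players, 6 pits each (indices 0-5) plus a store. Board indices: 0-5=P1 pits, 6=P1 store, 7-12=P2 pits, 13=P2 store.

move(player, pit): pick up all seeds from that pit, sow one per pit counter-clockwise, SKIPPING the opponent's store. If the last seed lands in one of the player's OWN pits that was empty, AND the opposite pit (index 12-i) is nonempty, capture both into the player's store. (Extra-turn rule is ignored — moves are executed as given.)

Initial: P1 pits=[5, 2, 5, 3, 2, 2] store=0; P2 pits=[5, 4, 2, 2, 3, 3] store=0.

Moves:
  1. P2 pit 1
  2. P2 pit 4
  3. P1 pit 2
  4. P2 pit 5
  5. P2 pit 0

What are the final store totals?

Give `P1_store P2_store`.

Move 1: P2 pit1 -> P1=[5,2,5,3,2,2](0) P2=[5,0,3,3,4,4](0)
Move 2: P2 pit4 -> P1=[6,3,5,3,2,2](0) P2=[5,0,3,3,0,5](1)
Move 3: P1 pit2 -> P1=[6,3,0,4,3,3](1) P2=[6,0,3,3,0,5](1)
Move 4: P2 pit5 -> P1=[7,4,1,5,3,3](1) P2=[6,0,3,3,0,0](2)
Move 5: P2 pit0 -> P1=[7,4,1,5,3,3](1) P2=[0,1,4,4,1,1](3)

Answer: 1 3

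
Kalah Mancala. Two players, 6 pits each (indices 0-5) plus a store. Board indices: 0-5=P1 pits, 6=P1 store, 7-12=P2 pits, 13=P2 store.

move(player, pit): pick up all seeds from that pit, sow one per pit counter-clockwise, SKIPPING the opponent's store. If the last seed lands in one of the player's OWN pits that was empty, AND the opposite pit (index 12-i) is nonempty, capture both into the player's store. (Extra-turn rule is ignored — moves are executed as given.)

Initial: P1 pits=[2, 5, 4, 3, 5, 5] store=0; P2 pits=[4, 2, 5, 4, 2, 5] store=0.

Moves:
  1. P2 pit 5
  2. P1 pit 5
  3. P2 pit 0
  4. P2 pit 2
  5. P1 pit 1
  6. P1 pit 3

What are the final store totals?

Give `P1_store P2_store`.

Move 1: P2 pit5 -> P1=[3,6,5,4,5,5](0) P2=[4,2,5,4,2,0](1)
Move 2: P1 pit5 -> P1=[3,6,5,4,5,0](1) P2=[5,3,6,5,2,0](1)
Move 3: P2 pit0 -> P1=[0,6,5,4,5,0](1) P2=[0,4,7,6,3,0](5)
Move 4: P2 pit2 -> P1=[1,7,6,4,5,0](1) P2=[0,4,0,7,4,1](6)
Move 5: P1 pit1 -> P1=[1,0,7,5,6,1](2) P2=[1,5,0,7,4,1](6)
Move 6: P1 pit3 -> P1=[1,0,7,0,7,2](3) P2=[2,6,0,7,4,1](6)

Answer: 3 6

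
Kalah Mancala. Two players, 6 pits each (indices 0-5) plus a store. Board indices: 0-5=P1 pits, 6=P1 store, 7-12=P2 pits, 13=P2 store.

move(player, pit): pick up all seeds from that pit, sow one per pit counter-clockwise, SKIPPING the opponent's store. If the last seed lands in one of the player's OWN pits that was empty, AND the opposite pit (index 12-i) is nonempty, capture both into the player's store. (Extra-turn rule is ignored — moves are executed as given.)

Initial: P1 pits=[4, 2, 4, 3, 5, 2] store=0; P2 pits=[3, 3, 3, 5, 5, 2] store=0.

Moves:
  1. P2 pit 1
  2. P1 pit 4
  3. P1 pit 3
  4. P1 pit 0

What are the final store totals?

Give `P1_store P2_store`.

Answer: 2 0

Derivation:
Move 1: P2 pit1 -> P1=[4,2,4,3,5,2](0) P2=[3,0,4,6,6,2](0)
Move 2: P1 pit4 -> P1=[4,2,4,3,0,3](1) P2=[4,1,5,6,6,2](0)
Move 3: P1 pit3 -> P1=[4,2,4,0,1,4](2) P2=[4,1,5,6,6,2](0)
Move 4: P1 pit0 -> P1=[0,3,5,1,2,4](2) P2=[4,1,5,6,6,2](0)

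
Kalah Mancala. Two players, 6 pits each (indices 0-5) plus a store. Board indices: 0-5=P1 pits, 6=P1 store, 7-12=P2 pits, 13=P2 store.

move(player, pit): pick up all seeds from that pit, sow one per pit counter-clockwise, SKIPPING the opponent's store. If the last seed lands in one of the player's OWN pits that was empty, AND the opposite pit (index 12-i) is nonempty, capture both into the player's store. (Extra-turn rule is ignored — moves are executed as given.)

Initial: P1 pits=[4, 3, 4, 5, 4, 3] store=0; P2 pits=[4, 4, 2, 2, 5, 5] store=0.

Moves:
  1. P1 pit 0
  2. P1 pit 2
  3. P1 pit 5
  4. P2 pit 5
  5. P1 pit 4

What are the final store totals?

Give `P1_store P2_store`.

Answer: 3 1

Derivation:
Move 1: P1 pit0 -> P1=[0,4,5,6,5,3](0) P2=[4,4,2,2,5,5](0)
Move 2: P1 pit2 -> P1=[0,4,0,7,6,4](1) P2=[5,4,2,2,5,5](0)
Move 3: P1 pit5 -> P1=[0,4,0,7,6,0](2) P2=[6,5,3,2,5,5](0)
Move 4: P2 pit5 -> P1=[1,5,1,8,6,0](2) P2=[6,5,3,2,5,0](1)
Move 5: P1 pit4 -> P1=[1,5,1,8,0,1](3) P2=[7,6,4,3,5,0](1)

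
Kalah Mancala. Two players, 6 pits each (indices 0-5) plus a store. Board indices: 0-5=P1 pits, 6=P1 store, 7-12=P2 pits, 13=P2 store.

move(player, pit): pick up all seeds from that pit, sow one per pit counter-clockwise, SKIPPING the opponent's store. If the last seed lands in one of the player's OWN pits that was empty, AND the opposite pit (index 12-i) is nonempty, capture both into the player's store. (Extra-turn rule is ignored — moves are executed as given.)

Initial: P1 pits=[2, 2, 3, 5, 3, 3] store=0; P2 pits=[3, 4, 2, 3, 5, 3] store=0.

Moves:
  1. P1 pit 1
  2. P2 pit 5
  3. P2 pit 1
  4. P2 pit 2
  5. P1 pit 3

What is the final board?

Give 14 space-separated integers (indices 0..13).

Move 1: P1 pit1 -> P1=[2,0,4,6,3,3](0) P2=[3,4,2,3,5,3](0)
Move 2: P2 pit5 -> P1=[3,1,4,6,3,3](0) P2=[3,4,2,3,5,0](1)
Move 3: P2 pit1 -> P1=[0,1,4,6,3,3](0) P2=[3,0,3,4,6,0](5)
Move 4: P2 pit2 -> P1=[0,1,4,6,3,3](0) P2=[3,0,0,5,7,1](5)
Move 5: P1 pit3 -> P1=[0,1,4,0,4,4](1) P2=[4,1,1,5,7,1](5)

Answer: 0 1 4 0 4 4 1 4 1 1 5 7 1 5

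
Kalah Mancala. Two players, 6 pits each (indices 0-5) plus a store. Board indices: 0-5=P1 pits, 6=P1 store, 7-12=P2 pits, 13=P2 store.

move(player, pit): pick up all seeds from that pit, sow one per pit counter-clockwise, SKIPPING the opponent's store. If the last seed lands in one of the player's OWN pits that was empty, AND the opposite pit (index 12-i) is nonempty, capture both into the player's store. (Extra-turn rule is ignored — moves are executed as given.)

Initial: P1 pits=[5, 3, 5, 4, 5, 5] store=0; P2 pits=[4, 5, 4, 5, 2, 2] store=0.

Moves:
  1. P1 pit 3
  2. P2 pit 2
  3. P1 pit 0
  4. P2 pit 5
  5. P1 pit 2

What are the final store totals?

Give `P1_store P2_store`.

Answer: 2 2

Derivation:
Move 1: P1 pit3 -> P1=[5,3,5,0,6,6](1) P2=[5,5,4,5,2,2](0)
Move 2: P2 pit2 -> P1=[5,3,5,0,6,6](1) P2=[5,5,0,6,3,3](1)
Move 3: P1 pit0 -> P1=[0,4,6,1,7,7](1) P2=[5,5,0,6,3,3](1)
Move 4: P2 pit5 -> P1=[1,5,6,1,7,7](1) P2=[5,5,0,6,3,0](2)
Move 5: P1 pit2 -> P1=[1,5,0,2,8,8](2) P2=[6,6,0,6,3,0](2)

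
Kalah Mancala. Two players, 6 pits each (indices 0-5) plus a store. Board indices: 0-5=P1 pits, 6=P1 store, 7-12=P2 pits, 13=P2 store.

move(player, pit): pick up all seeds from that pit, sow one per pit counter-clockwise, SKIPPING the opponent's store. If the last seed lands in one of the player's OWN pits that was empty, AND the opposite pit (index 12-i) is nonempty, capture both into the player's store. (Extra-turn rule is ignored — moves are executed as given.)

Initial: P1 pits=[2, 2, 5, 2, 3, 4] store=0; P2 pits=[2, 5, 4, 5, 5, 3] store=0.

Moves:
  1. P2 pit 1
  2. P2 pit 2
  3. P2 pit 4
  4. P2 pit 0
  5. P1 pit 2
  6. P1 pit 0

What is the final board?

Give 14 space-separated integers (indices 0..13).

Move 1: P2 pit1 -> P1=[2,2,5,2,3,4](0) P2=[2,0,5,6,6,4](1)
Move 2: P2 pit2 -> P1=[3,2,5,2,3,4](0) P2=[2,0,0,7,7,5](2)
Move 3: P2 pit4 -> P1=[4,3,6,3,4,4](0) P2=[2,0,0,7,0,6](3)
Move 4: P2 pit0 -> P1=[4,3,6,0,4,4](0) P2=[0,1,0,7,0,6](7)
Move 5: P1 pit2 -> P1=[4,3,0,1,5,5](1) P2=[1,2,0,7,0,6](7)
Move 6: P1 pit0 -> P1=[0,4,1,2,6,5](1) P2=[1,2,0,7,0,6](7)

Answer: 0 4 1 2 6 5 1 1 2 0 7 0 6 7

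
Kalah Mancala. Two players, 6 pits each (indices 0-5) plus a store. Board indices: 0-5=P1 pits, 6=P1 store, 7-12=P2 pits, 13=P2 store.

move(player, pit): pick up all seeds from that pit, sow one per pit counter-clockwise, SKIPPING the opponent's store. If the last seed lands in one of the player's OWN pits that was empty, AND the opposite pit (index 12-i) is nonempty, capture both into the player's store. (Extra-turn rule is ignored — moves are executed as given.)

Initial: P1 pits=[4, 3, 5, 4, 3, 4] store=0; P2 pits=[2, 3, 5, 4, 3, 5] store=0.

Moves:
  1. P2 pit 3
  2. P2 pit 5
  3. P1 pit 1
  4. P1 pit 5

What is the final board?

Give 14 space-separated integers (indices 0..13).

Move 1: P2 pit3 -> P1=[5,3,5,4,3,4](0) P2=[2,3,5,0,4,6](1)
Move 2: P2 pit5 -> P1=[6,4,6,5,4,4](0) P2=[2,3,5,0,4,0](2)
Move 3: P1 pit1 -> P1=[6,0,7,6,5,5](0) P2=[2,3,5,0,4,0](2)
Move 4: P1 pit5 -> P1=[6,0,7,6,5,0](1) P2=[3,4,6,1,4,0](2)

Answer: 6 0 7 6 5 0 1 3 4 6 1 4 0 2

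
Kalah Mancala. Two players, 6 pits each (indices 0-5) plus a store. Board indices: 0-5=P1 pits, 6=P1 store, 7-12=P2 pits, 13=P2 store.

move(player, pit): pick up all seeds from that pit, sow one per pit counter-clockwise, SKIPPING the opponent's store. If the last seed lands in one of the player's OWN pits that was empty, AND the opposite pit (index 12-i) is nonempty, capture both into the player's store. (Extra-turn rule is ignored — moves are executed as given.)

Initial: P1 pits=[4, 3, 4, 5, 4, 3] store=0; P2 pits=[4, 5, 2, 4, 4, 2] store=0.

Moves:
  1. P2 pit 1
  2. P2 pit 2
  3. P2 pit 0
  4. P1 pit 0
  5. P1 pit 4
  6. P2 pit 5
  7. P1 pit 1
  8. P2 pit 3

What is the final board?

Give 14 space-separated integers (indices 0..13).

Answer: 2 1 8 8 1 5 2 1 2 2 0 8 1 3

Derivation:
Move 1: P2 pit1 -> P1=[4,3,4,5,4,3](0) P2=[4,0,3,5,5,3](1)
Move 2: P2 pit2 -> P1=[4,3,4,5,4,3](0) P2=[4,0,0,6,6,4](1)
Move 3: P2 pit0 -> P1=[4,3,4,5,4,3](0) P2=[0,1,1,7,7,4](1)
Move 4: P1 pit0 -> P1=[0,4,5,6,5,3](0) P2=[0,1,1,7,7,4](1)
Move 5: P1 pit4 -> P1=[0,4,5,6,0,4](1) P2=[1,2,2,7,7,4](1)
Move 6: P2 pit5 -> P1=[1,5,6,6,0,4](1) P2=[1,2,2,7,7,0](2)
Move 7: P1 pit1 -> P1=[1,0,7,7,1,5](2) P2=[1,2,2,7,7,0](2)
Move 8: P2 pit3 -> P1=[2,1,8,8,1,5](2) P2=[1,2,2,0,8,1](3)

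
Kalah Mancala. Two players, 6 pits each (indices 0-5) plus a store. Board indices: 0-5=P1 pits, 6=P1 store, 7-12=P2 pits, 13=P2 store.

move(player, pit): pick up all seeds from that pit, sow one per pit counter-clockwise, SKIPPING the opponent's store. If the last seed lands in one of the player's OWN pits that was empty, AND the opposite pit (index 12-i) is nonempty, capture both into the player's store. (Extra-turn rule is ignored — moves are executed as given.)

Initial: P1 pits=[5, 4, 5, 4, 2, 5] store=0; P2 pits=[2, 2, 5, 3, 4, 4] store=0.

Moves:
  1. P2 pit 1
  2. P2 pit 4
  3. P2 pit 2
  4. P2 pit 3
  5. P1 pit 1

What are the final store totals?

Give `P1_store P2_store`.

Move 1: P2 pit1 -> P1=[5,4,5,4,2,5](0) P2=[2,0,6,4,4,4](0)
Move 2: P2 pit4 -> P1=[6,5,5,4,2,5](0) P2=[2,0,6,4,0,5](1)
Move 3: P2 pit2 -> P1=[7,6,5,4,2,5](0) P2=[2,0,0,5,1,6](2)
Move 4: P2 pit3 -> P1=[8,7,5,4,2,5](0) P2=[2,0,0,0,2,7](3)
Move 5: P1 pit1 -> P1=[8,0,6,5,3,6](1) P2=[3,1,0,0,2,7](3)

Answer: 1 3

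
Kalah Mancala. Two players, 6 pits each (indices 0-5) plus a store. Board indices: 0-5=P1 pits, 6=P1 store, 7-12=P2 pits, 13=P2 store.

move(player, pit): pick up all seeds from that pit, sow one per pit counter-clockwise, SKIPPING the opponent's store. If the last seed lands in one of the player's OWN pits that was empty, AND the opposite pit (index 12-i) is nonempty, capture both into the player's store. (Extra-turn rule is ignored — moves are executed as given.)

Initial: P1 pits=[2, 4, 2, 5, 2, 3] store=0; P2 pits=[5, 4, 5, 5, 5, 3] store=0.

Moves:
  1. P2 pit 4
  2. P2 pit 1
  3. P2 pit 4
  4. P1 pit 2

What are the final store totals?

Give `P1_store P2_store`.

Answer: 0 1

Derivation:
Move 1: P2 pit4 -> P1=[3,5,3,5,2,3](0) P2=[5,4,5,5,0,4](1)
Move 2: P2 pit1 -> P1=[3,5,3,5,2,3](0) P2=[5,0,6,6,1,5](1)
Move 3: P2 pit4 -> P1=[3,5,3,5,2,3](0) P2=[5,0,6,6,0,6](1)
Move 4: P1 pit2 -> P1=[3,5,0,6,3,4](0) P2=[5,0,6,6,0,6](1)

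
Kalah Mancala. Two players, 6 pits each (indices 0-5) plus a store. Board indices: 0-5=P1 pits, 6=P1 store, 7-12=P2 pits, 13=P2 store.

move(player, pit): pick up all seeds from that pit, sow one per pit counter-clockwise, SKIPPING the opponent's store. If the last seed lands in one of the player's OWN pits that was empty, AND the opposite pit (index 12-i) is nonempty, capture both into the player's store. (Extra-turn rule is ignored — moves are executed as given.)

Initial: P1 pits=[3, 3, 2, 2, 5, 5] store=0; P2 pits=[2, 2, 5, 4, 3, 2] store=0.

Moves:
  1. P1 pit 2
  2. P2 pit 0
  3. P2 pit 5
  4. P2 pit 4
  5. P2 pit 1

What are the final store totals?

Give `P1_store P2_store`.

Answer: 0 6

Derivation:
Move 1: P1 pit2 -> P1=[3,3,0,3,6,5](0) P2=[2,2,5,4,3,2](0)
Move 2: P2 pit0 -> P1=[3,3,0,3,6,5](0) P2=[0,3,6,4,3,2](0)
Move 3: P2 pit5 -> P1=[4,3,0,3,6,5](0) P2=[0,3,6,4,3,0](1)
Move 4: P2 pit4 -> P1=[5,3,0,3,6,5](0) P2=[0,3,6,4,0,1](2)
Move 5: P2 pit1 -> P1=[5,0,0,3,6,5](0) P2=[0,0,7,5,0,1](6)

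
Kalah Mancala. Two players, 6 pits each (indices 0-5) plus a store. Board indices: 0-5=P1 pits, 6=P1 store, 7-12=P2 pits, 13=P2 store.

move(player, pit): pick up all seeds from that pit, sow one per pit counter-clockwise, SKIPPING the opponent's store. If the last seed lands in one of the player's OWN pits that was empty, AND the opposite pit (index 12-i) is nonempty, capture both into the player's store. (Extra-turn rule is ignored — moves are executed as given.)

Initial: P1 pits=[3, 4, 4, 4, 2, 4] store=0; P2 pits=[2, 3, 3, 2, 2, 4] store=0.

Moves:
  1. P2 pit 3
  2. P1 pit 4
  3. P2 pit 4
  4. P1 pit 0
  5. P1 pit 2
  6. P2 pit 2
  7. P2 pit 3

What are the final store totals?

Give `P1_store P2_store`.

Answer: 6 1

Derivation:
Move 1: P2 pit3 -> P1=[3,4,4,4,2,4](0) P2=[2,3,3,0,3,5](0)
Move 2: P1 pit4 -> P1=[3,4,4,4,0,5](1) P2=[2,3,3,0,3,5](0)
Move 3: P2 pit4 -> P1=[4,4,4,4,0,5](1) P2=[2,3,3,0,0,6](1)
Move 4: P1 pit0 -> P1=[0,5,5,5,0,5](5) P2=[2,0,3,0,0,6](1)
Move 5: P1 pit2 -> P1=[0,5,0,6,1,6](6) P2=[3,0,3,0,0,6](1)
Move 6: P2 pit2 -> P1=[0,5,0,6,1,6](6) P2=[3,0,0,1,1,7](1)
Move 7: P2 pit3 -> P1=[0,5,0,6,1,6](6) P2=[3,0,0,0,2,7](1)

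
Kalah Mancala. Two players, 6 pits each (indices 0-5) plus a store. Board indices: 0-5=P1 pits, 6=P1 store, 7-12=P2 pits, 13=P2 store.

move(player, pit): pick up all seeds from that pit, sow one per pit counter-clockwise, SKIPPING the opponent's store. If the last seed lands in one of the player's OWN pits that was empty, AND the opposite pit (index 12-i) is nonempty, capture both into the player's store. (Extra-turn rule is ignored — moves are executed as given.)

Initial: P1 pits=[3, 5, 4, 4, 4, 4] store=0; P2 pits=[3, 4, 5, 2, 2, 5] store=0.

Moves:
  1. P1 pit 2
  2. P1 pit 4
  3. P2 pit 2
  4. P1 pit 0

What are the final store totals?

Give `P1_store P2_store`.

Answer: 8 1

Derivation:
Move 1: P1 pit2 -> P1=[3,5,0,5,5,5](1) P2=[3,4,5,2,2,5](0)
Move 2: P1 pit4 -> P1=[3,5,0,5,0,6](2) P2=[4,5,6,2,2,5](0)
Move 3: P2 pit2 -> P1=[4,6,0,5,0,6](2) P2=[4,5,0,3,3,6](1)
Move 4: P1 pit0 -> P1=[0,7,1,6,0,6](8) P2=[4,0,0,3,3,6](1)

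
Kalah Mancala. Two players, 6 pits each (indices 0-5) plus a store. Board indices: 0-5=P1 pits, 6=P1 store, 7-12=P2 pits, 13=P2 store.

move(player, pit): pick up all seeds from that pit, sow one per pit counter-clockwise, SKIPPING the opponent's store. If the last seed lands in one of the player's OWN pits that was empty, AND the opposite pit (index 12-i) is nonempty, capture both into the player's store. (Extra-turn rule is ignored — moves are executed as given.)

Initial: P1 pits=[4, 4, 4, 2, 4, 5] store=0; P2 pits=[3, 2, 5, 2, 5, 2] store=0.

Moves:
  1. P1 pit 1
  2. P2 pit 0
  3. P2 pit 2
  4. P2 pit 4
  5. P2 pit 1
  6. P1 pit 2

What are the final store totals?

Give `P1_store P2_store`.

Answer: 1 5

Derivation:
Move 1: P1 pit1 -> P1=[4,0,5,3,5,6](0) P2=[3,2,5,2,5,2](0)
Move 2: P2 pit0 -> P1=[4,0,5,3,5,6](0) P2=[0,3,6,3,5,2](0)
Move 3: P2 pit2 -> P1=[5,1,5,3,5,6](0) P2=[0,3,0,4,6,3](1)
Move 4: P2 pit4 -> P1=[6,2,6,4,5,6](0) P2=[0,3,0,4,0,4](2)
Move 5: P2 pit1 -> P1=[6,0,6,4,5,6](0) P2=[0,0,1,5,0,4](5)
Move 6: P1 pit2 -> P1=[6,0,0,5,6,7](1) P2=[1,1,1,5,0,4](5)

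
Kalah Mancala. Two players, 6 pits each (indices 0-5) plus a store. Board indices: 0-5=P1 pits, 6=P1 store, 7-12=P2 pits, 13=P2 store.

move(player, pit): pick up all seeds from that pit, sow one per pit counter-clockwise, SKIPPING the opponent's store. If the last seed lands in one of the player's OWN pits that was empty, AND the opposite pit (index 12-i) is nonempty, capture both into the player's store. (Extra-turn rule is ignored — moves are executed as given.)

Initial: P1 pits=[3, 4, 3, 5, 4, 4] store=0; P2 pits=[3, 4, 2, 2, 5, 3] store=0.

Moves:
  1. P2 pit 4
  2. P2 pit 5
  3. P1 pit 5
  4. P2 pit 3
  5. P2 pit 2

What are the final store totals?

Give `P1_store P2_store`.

Answer: 1 8

Derivation:
Move 1: P2 pit4 -> P1=[4,5,4,5,4,4](0) P2=[3,4,2,2,0,4](1)
Move 2: P2 pit5 -> P1=[5,6,5,5,4,4](0) P2=[3,4,2,2,0,0](2)
Move 3: P1 pit5 -> P1=[5,6,5,5,4,0](1) P2=[4,5,3,2,0,0](2)
Move 4: P2 pit3 -> P1=[0,6,5,5,4,0](1) P2=[4,5,3,0,1,0](8)
Move 5: P2 pit2 -> P1=[0,6,5,5,4,0](1) P2=[4,5,0,1,2,1](8)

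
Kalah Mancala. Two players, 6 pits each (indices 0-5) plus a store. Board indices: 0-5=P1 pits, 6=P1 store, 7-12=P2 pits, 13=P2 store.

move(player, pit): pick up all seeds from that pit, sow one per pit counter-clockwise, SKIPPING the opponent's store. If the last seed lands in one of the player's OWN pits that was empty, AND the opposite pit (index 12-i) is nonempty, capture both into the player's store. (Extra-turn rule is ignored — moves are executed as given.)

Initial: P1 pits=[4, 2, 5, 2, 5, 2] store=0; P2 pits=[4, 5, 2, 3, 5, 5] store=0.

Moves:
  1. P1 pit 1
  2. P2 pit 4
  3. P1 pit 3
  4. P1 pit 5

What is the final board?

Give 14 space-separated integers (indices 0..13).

Move 1: P1 pit1 -> P1=[4,0,6,3,5,2](0) P2=[4,5,2,3,5,5](0)
Move 2: P2 pit4 -> P1=[5,1,7,3,5,2](0) P2=[4,5,2,3,0,6](1)
Move 3: P1 pit3 -> P1=[5,1,7,0,6,3](1) P2=[4,5,2,3,0,6](1)
Move 4: P1 pit5 -> P1=[5,1,7,0,6,0](2) P2=[5,6,2,3,0,6](1)

Answer: 5 1 7 0 6 0 2 5 6 2 3 0 6 1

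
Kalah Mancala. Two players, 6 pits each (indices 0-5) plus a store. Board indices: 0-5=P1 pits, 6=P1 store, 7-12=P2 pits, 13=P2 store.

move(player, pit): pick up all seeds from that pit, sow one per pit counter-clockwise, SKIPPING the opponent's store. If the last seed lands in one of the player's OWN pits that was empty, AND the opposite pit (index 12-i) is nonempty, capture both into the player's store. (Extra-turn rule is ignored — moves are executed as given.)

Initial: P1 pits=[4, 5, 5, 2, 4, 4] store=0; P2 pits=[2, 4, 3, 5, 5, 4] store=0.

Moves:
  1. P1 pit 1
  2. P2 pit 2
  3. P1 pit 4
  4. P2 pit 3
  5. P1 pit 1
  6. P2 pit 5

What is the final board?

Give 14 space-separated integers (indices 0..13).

Move 1: P1 pit1 -> P1=[4,0,6,3,5,5](1) P2=[2,4,3,5,5,4](0)
Move 2: P2 pit2 -> P1=[4,0,6,3,5,5](1) P2=[2,4,0,6,6,5](0)
Move 3: P1 pit4 -> P1=[4,0,6,3,0,6](2) P2=[3,5,1,6,6,5](0)
Move 4: P2 pit3 -> P1=[5,1,7,3,0,6](2) P2=[3,5,1,0,7,6](1)
Move 5: P1 pit1 -> P1=[5,0,8,3,0,6](2) P2=[3,5,1,0,7,6](1)
Move 6: P2 pit5 -> P1=[6,1,9,4,1,6](2) P2=[3,5,1,0,7,0](2)

Answer: 6 1 9 4 1 6 2 3 5 1 0 7 0 2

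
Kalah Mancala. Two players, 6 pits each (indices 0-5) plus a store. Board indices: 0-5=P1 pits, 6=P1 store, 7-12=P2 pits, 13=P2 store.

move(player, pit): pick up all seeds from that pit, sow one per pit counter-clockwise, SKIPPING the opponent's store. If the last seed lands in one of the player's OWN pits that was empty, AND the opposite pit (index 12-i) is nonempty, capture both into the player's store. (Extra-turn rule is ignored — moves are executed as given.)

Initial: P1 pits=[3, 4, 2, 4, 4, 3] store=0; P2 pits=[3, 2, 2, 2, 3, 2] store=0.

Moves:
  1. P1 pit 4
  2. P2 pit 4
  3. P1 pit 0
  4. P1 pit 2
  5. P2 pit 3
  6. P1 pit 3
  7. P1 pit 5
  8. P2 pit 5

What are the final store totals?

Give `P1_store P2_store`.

Move 1: P1 pit4 -> P1=[3,4,2,4,0,4](1) P2=[4,3,2,2,3,2](0)
Move 2: P2 pit4 -> P1=[4,4,2,4,0,4](1) P2=[4,3,2,2,0,3](1)
Move 3: P1 pit0 -> P1=[0,5,3,5,0,4](5) P2=[4,0,2,2,0,3](1)
Move 4: P1 pit2 -> P1=[0,5,0,6,1,5](5) P2=[4,0,2,2,0,3](1)
Move 5: P2 pit3 -> P1=[0,5,0,6,1,5](5) P2=[4,0,2,0,1,4](1)
Move 6: P1 pit3 -> P1=[0,5,0,0,2,6](6) P2=[5,1,3,0,1,4](1)
Move 7: P1 pit5 -> P1=[0,5,0,0,2,0](7) P2=[6,2,4,1,2,4](1)
Move 8: P2 pit5 -> P1=[1,6,1,0,2,0](7) P2=[6,2,4,1,2,0](2)

Answer: 7 2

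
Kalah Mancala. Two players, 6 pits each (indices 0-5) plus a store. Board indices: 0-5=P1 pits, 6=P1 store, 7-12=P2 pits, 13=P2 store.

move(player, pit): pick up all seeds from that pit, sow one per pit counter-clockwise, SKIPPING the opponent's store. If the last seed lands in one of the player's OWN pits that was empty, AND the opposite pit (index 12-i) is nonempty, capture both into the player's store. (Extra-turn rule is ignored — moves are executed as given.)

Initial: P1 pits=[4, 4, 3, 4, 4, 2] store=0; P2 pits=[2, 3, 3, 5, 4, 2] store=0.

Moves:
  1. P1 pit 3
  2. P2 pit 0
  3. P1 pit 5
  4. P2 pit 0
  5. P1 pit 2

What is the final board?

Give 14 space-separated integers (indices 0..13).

Answer: 4 4 0 1 6 1 2 0 6 4 6 4 2 0

Derivation:
Move 1: P1 pit3 -> P1=[4,4,3,0,5,3](1) P2=[3,3,3,5,4,2](0)
Move 2: P2 pit0 -> P1=[4,4,3,0,5,3](1) P2=[0,4,4,6,4,2](0)
Move 3: P1 pit5 -> P1=[4,4,3,0,5,0](2) P2=[1,5,4,6,4,2](0)
Move 4: P2 pit0 -> P1=[4,4,3,0,5,0](2) P2=[0,6,4,6,4,2](0)
Move 5: P1 pit2 -> P1=[4,4,0,1,6,1](2) P2=[0,6,4,6,4,2](0)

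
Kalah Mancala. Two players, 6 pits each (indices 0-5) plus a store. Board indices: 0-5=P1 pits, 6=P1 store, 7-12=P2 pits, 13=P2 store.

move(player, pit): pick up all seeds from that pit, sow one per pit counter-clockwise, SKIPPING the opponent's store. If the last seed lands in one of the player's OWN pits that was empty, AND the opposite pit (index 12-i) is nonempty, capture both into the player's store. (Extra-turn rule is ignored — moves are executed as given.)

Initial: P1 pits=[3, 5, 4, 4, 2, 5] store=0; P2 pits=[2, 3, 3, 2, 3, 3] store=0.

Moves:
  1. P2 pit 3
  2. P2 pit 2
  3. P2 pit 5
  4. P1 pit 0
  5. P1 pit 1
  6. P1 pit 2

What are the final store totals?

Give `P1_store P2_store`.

Move 1: P2 pit3 -> P1=[3,5,4,4,2,5](0) P2=[2,3,3,0,4,4](0)
Move 2: P2 pit2 -> P1=[3,5,4,4,2,5](0) P2=[2,3,0,1,5,5](0)
Move 3: P2 pit5 -> P1=[4,6,5,5,2,5](0) P2=[2,3,0,1,5,0](1)
Move 4: P1 pit0 -> P1=[0,7,6,6,3,5](0) P2=[2,3,0,1,5,0](1)
Move 5: P1 pit1 -> P1=[0,0,7,7,4,6](1) P2=[3,4,0,1,5,0](1)
Move 6: P1 pit2 -> P1=[0,0,0,8,5,7](2) P2=[4,5,1,1,5,0](1)

Answer: 2 1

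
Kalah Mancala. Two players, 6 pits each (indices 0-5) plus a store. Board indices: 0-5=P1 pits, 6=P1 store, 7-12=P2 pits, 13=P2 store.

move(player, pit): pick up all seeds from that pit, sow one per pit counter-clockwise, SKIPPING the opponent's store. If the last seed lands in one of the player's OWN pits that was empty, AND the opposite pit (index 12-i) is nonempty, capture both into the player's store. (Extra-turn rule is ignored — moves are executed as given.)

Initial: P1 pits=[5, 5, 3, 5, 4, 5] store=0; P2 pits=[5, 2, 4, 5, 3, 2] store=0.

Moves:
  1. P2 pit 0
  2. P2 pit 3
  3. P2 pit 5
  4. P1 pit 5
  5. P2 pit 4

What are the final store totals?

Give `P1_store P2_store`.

Move 1: P2 pit0 -> P1=[5,5,3,5,4,5](0) P2=[0,3,5,6,4,3](0)
Move 2: P2 pit3 -> P1=[6,6,4,5,4,5](0) P2=[0,3,5,0,5,4](1)
Move 3: P2 pit5 -> P1=[7,7,5,5,4,5](0) P2=[0,3,5,0,5,0](2)
Move 4: P1 pit5 -> P1=[7,7,5,5,4,0](1) P2=[1,4,6,1,5,0](2)
Move 5: P2 pit4 -> P1=[8,8,6,5,4,0](1) P2=[1,4,6,1,0,1](3)

Answer: 1 3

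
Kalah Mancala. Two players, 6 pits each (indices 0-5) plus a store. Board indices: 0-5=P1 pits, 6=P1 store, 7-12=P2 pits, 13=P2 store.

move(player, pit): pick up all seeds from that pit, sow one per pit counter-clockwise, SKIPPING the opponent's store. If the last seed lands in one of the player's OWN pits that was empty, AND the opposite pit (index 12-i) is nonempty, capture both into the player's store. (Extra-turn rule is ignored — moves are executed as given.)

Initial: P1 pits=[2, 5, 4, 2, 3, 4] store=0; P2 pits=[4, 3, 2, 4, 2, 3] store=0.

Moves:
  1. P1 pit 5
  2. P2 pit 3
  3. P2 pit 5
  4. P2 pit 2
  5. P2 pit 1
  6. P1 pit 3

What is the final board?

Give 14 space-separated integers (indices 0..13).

Move 1: P1 pit5 -> P1=[2,5,4,2,3,0](1) P2=[5,4,3,4,2,3](0)
Move 2: P2 pit3 -> P1=[3,5,4,2,3,0](1) P2=[5,4,3,0,3,4](1)
Move 3: P2 pit5 -> P1=[4,6,5,2,3,0](1) P2=[5,4,3,0,3,0](2)
Move 4: P2 pit2 -> P1=[0,6,5,2,3,0](1) P2=[5,4,0,1,4,0](7)
Move 5: P2 pit1 -> P1=[0,6,5,2,3,0](1) P2=[5,0,1,2,5,1](7)
Move 6: P1 pit3 -> P1=[0,6,5,0,4,0](7) P2=[0,0,1,2,5,1](7)

Answer: 0 6 5 0 4 0 7 0 0 1 2 5 1 7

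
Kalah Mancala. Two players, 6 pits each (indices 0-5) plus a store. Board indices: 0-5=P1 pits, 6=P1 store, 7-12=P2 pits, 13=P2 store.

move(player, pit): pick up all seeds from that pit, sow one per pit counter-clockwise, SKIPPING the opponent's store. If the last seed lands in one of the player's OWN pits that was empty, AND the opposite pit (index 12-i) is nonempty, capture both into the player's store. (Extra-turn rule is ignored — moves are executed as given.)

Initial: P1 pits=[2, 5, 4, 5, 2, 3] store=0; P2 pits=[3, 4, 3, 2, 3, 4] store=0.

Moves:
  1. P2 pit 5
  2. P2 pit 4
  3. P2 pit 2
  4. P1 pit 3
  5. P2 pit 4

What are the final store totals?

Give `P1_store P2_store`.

Answer: 1 2

Derivation:
Move 1: P2 pit5 -> P1=[3,6,5,5,2,3](0) P2=[3,4,3,2,3,0](1)
Move 2: P2 pit4 -> P1=[4,6,5,5,2,3](0) P2=[3,4,3,2,0,1](2)
Move 3: P2 pit2 -> P1=[4,6,5,5,2,3](0) P2=[3,4,0,3,1,2](2)
Move 4: P1 pit3 -> P1=[4,6,5,0,3,4](1) P2=[4,5,0,3,1,2](2)
Move 5: P2 pit4 -> P1=[4,6,5,0,3,4](1) P2=[4,5,0,3,0,3](2)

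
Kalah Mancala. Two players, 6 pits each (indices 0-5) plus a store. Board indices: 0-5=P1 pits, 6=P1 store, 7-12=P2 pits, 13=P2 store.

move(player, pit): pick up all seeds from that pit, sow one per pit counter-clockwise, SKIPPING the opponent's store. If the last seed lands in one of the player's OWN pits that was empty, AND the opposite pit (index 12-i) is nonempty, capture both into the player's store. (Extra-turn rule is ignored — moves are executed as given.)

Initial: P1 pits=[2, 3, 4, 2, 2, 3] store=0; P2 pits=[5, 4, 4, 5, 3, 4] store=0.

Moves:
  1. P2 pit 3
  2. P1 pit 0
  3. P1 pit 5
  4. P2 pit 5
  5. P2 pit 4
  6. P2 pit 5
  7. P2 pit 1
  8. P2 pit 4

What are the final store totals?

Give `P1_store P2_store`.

Move 1: P2 pit3 -> P1=[3,4,4,2,2,3](0) P2=[5,4,4,0,4,5](1)
Move 2: P1 pit0 -> P1=[0,5,5,3,2,3](0) P2=[5,4,4,0,4,5](1)
Move 3: P1 pit5 -> P1=[0,5,5,3,2,0](1) P2=[6,5,4,0,4,5](1)
Move 4: P2 pit5 -> P1=[1,6,6,4,2,0](1) P2=[6,5,4,0,4,0](2)
Move 5: P2 pit4 -> P1=[2,7,6,4,2,0](1) P2=[6,5,4,0,0,1](3)
Move 6: P2 pit5 -> P1=[2,7,6,4,2,0](1) P2=[6,5,4,0,0,0](4)
Move 7: P2 pit1 -> P1=[2,7,6,4,2,0](1) P2=[6,0,5,1,1,1](5)
Move 8: P2 pit4 -> P1=[2,7,6,4,2,0](1) P2=[6,0,5,1,0,2](5)

Answer: 1 5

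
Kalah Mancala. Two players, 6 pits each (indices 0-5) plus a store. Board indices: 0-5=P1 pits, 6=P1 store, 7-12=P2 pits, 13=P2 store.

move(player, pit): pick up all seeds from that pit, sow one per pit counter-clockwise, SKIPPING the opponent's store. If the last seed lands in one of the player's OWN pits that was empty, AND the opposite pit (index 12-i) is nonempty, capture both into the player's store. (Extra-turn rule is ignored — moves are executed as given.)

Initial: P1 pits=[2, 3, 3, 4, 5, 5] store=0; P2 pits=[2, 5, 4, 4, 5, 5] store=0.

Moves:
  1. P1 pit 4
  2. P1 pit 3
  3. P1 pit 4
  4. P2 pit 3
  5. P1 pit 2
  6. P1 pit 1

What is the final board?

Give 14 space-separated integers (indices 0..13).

Answer: 3 0 1 2 2 9 2 4 6 5 0 6 6 1

Derivation:
Move 1: P1 pit4 -> P1=[2,3,3,4,0,6](1) P2=[3,6,5,4,5,5](0)
Move 2: P1 pit3 -> P1=[2,3,3,0,1,7](2) P2=[4,6,5,4,5,5](0)
Move 3: P1 pit4 -> P1=[2,3,3,0,0,8](2) P2=[4,6,5,4,5,5](0)
Move 4: P2 pit3 -> P1=[3,3,3,0,0,8](2) P2=[4,6,5,0,6,6](1)
Move 5: P1 pit2 -> P1=[3,3,0,1,1,9](2) P2=[4,6,5,0,6,6](1)
Move 6: P1 pit1 -> P1=[3,0,1,2,2,9](2) P2=[4,6,5,0,6,6](1)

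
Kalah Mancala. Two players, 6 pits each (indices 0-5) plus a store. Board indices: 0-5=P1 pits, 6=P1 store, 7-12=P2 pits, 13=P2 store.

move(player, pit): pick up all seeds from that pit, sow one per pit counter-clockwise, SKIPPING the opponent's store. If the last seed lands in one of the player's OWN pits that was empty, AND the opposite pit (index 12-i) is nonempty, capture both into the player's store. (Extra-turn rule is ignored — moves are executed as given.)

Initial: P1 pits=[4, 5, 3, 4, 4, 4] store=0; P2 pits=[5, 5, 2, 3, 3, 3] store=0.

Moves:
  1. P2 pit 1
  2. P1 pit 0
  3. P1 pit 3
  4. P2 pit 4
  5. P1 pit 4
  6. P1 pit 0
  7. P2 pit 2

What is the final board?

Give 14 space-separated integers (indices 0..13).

Move 1: P2 pit1 -> P1=[4,5,3,4,4,4](0) P2=[5,0,3,4,4,4](1)
Move 2: P1 pit0 -> P1=[0,6,4,5,5,4](0) P2=[5,0,3,4,4,4](1)
Move 3: P1 pit3 -> P1=[0,6,4,0,6,5](1) P2=[6,1,3,4,4,4](1)
Move 4: P2 pit4 -> P1=[1,7,4,0,6,5](1) P2=[6,1,3,4,0,5](2)
Move 5: P1 pit4 -> P1=[1,7,4,0,0,6](2) P2=[7,2,4,5,0,5](2)
Move 6: P1 pit0 -> P1=[0,8,4,0,0,6](2) P2=[7,2,4,5,0,5](2)
Move 7: P2 pit2 -> P1=[0,8,4,0,0,6](2) P2=[7,2,0,6,1,6](3)

Answer: 0 8 4 0 0 6 2 7 2 0 6 1 6 3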